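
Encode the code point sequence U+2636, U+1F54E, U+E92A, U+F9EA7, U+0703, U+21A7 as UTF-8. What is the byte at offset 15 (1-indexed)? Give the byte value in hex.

1-indexed offset 15 is 0-indexed offset 14.
U+2636 → 3-byte form E2 98 B6 at offsets 0–2.
U+1F54E → 4-byte form F0 9F 95 8E at offsets 3–6.
U+E92A → 3-byte form EE A4 AA at offsets 7–9.
U+F9EA7 → 4-byte form F3 B9 BA A7 at offsets 10–13.
U+0703 → 2-byte form DC 83 at offsets 14–15.
Offset 14 falls in char 5's range; it's byte 1 of DC 83 = 0xDC.

0xDC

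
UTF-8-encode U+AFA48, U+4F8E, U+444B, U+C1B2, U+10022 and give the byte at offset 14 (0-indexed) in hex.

U+AFA48 → 4-byte form F2 AF A9 88 at offsets 0–3.
U+4F8E → 3-byte form E4 BE 8E at offsets 4–6.
U+444B → 3-byte form E4 91 8B at offsets 7–9.
U+C1B2 → 3-byte form EC 86 B2 at offsets 10–12.
U+10022 → 4-byte form F0 90 80 A2 at offsets 13–16.
Offset 14 falls in char 5's range; it's byte 2 of F0 90 80 A2 = 0x90.

0x90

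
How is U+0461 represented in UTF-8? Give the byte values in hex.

U+0461 = 0x461 = 1121 decimal. In range U+0080–U+07FF → 2-byte form: 110xxxxx 10xxxxxx.
Binary (11 bits): 10001100001.
Split 5+6: 10001 | 100001.
Byte 1: 11010001 = 0xD1.
Byte 2: 10100001 = 0xA1.

D1 A1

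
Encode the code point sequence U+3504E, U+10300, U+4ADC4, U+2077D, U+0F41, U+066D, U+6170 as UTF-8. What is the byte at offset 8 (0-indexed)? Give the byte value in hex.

U+3504E → 4-byte form F0 B5 81 8E at offsets 0–3.
U+10300 → 4-byte form F0 90 8C 80 at offsets 4–7.
U+4ADC4 → 4-byte form F1 8A B7 84 at offsets 8–11.
Offset 8 falls in char 3's range; it's byte 1 of F1 8A B7 84 = 0xF1.

0xF1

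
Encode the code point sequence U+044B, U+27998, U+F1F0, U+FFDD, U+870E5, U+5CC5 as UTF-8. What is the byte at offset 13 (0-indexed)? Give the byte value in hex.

U+044B → 2-byte form D1 8B at offsets 0–1.
U+27998 → 4-byte form F0 A7 A6 98 at offsets 2–5.
U+F1F0 → 3-byte form EF 87 B0 at offsets 6–8.
U+FFDD → 3-byte form EF BF 9D at offsets 9–11.
U+870E5 → 4-byte form F2 87 83 A5 at offsets 12–15.
Offset 13 falls in char 5's range; it's byte 2 of F2 87 83 A5 = 0x87.

0x87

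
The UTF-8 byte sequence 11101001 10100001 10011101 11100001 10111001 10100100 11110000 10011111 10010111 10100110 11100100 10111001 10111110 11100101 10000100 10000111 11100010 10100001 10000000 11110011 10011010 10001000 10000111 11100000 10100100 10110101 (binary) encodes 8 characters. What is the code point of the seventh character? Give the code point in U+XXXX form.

Offset 0: leading byte 0xE9 = 11101001 → 3-byte char #1 = E9 A1 9D.
Offset 3: leading byte 0xE1 = 11100001 → 3-byte char #2 = E1 B9 A4.
Offset 6: leading byte 0xF0 = 11110000 → 4-byte char #3 = F0 9F 97 A6.
Offset 10: leading byte 0xE4 = 11100100 → 3-byte char #4 = E4 B9 BE.
Offset 13: leading byte 0xE5 = 11100101 → 3-byte char #5 = E5 84 87.
Offset 16: leading byte 0xE2 = 11100010 → 3-byte char #6 = E2 A1 80.
Offset 19: leading byte 0xF3 = 11110011 → 4-byte char #7 = F3 9A 88 87.
Leading byte 0xF3 = 11110011 matches 11110xxx → 4-byte sequence.
Byte 1: 0xF3 = 11110011, payload 011 (3 bits).
Byte 2: 0x9A = 10011010 (10xxxxxx ✓), payload 011010.
Byte 3: 0x88 = 10001000 (10xxxxxx ✓), payload 001000.
Byte 4: 0x87 = 10000111 (10xxxxxx ✓), payload 000111.
Concatenate: 011011010001000000111 = 0xDA207 (21 bits → U+DA207).

U+DA207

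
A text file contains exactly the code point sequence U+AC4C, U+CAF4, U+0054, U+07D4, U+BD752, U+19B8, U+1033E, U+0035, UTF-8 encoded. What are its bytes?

U+AC4C: 3-byte form → EA B1 8C.
U+CAF4: 3-byte form → EC AB B4.
U+0054: 1-byte form → 54.
U+07D4: 2-byte form → DF 94.
U+BD752: 4-byte form → F2 BD 9D 92.
U+19B8: 3-byte form → E1 A6 B8.
U+1033E: 4-byte form → F0 90 8C BE.
U+0035: 1-byte form → 35.
Concatenated (21 bytes): EA B1 8C EC AB B4 54 DF 94 F2 BD 9D 92 E1 A6 B8 F0 90 8C BE 35.

EA B1 8C EC AB B4 54 DF 94 F2 BD 9D 92 E1 A6 B8 F0 90 8C BE 35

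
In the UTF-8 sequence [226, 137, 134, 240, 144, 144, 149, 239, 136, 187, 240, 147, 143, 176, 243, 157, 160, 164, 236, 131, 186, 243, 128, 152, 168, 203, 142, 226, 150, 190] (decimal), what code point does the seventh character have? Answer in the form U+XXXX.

Offset 0: leading byte 0xE2 = 11100010 → 3-byte char #1 = E2 89 86.
Offset 3: leading byte 0xF0 = 11110000 → 4-byte char #2 = F0 90 90 95.
Offset 7: leading byte 0xEF = 11101111 → 3-byte char #3 = EF 88 BB.
Offset 10: leading byte 0xF0 = 11110000 → 4-byte char #4 = F0 93 8F B0.
Offset 14: leading byte 0xF3 = 11110011 → 4-byte char #5 = F3 9D A0 A4.
Offset 18: leading byte 0xEC = 11101100 → 3-byte char #6 = EC 83 BA.
Offset 21: leading byte 0xF3 = 11110011 → 4-byte char #7 = F3 80 98 A8.
Leading byte 0xF3 = 11110011 matches 11110xxx → 4-byte sequence.
Byte 1: 0xF3 = 11110011, payload 011 (3 bits).
Byte 2: 0x80 = 10000000 (10xxxxxx ✓), payload 000000.
Byte 3: 0x98 = 10011000 (10xxxxxx ✓), payload 011000.
Byte 4: 0xA8 = 10101000 (10xxxxxx ✓), payload 101000.
Concatenate: 011000000011000101000 = 0xC0628 (21 bits → U+C0628).

U+C0628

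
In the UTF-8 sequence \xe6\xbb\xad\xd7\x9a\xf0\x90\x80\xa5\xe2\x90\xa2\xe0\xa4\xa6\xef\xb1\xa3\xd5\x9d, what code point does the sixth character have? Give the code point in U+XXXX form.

Offset 0: leading byte 0xE6 = 11100110 → 3-byte char #1 = E6 BB AD.
Offset 3: leading byte 0xD7 = 11010111 → 2-byte char #2 = D7 9A.
Offset 5: leading byte 0xF0 = 11110000 → 4-byte char #3 = F0 90 80 A5.
Offset 9: leading byte 0xE2 = 11100010 → 3-byte char #4 = E2 90 A2.
Offset 12: leading byte 0xE0 = 11100000 → 3-byte char #5 = E0 A4 A6.
Offset 15: leading byte 0xEF = 11101111 → 3-byte char #6 = EF B1 A3.
Leading byte 0xEF = 11101111 matches 1110xxxx → 3-byte sequence.
Byte 1: 0xEF = 11101111, payload 1111 (4 bits).
Byte 2: 0xB1 = 10110001 (10xxxxxx ✓), payload 110001.
Byte 3: 0xA3 = 10100011 (10xxxxxx ✓), payload 100011.
Concatenate: 1111110001100011 = 0xFC63 (16 bits → U+FC63).

U+FC63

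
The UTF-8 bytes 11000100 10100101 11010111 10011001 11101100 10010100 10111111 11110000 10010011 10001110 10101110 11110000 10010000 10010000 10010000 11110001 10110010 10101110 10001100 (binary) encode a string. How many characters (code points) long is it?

6

Byte at offset 0: 0xC4 = 11000100 → 2-byte char (#1). Advance 2.
Byte at offset 2: 0xD7 = 11010111 → 2-byte char (#2). Advance 2.
Byte at offset 4: 0xEC = 11101100 → 3-byte char (#3). Advance 3.
Byte at offset 7: 0xF0 = 11110000 → 4-byte char (#4). Advance 4.
Byte at offset 11: 0xF0 = 11110000 → 4-byte char (#5). Advance 4.
Byte at offset 15: 0xF1 = 11110001 → 4-byte char (#6). Advance 4.
Reached end at offset 19 after 6 code points.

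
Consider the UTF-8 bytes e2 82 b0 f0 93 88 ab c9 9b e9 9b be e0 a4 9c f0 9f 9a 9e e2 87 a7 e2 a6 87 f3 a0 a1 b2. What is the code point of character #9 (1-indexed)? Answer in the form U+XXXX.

U+E0872

Offset 0: leading byte 0xE2 = 11100010 → 3-byte char #1 = E2 82 B0.
Offset 3: leading byte 0xF0 = 11110000 → 4-byte char #2 = F0 93 88 AB.
Offset 7: leading byte 0xC9 = 11001001 → 2-byte char #3 = C9 9B.
Offset 9: leading byte 0xE9 = 11101001 → 3-byte char #4 = E9 9B BE.
Offset 12: leading byte 0xE0 = 11100000 → 3-byte char #5 = E0 A4 9C.
Offset 15: leading byte 0xF0 = 11110000 → 4-byte char #6 = F0 9F 9A 9E.
Offset 19: leading byte 0xE2 = 11100010 → 3-byte char #7 = E2 87 A7.
Offset 22: leading byte 0xE2 = 11100010 → 3-byte char #8 = E2 A6 87.
Offset 25: leading byte 0xF3 = 11110011 → 4-byte char #9 = F3 A0 A1 B2.
Leading byte 0xF3 = 11110011 matches 11110xxx → 4-byte sequence.
Byte 1: 0xF3 = 11110011, payload 011 (3 bits).
Byte 2: 0xA0 = 10100000 (10xxxxxx ✓), payload 100000.
Byte 3: 0xA1 = 10100001 (10xxxxxx ✓), payload 100001.
Byte 4: 0xB2 = 10110010 (10xxxxxx ✓), payload 110010.
Concatenate: 011100000100001110010 = 0xE0872 (21 bits → U+E0872).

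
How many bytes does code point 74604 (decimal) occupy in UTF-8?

U+1236C = 0x1236C. UTF-8 uses 1 byte below 0x80, 2 below 0x800, 3 below 0x10000, 4 up to 0x10FFFF. 0x1236C is in U+10000–U+10FFFF → 4 bytes.

4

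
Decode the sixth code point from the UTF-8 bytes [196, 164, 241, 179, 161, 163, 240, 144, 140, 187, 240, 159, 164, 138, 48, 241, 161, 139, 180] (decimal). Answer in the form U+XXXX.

Offset 0: leading byte 0xC4 = 11000100 → 2-byte char #1 = C4 A4.
Offset 2: leading byte 0xF1 = 11110001 → 4-byte char #2 = F1 B3 A1 A3.
Offset 6: leading byte 0xF0 = 11110000 → 4-byte char #3 = F0 90 8C BB.
Offset 10: leading byte 0xF0 = 11110000 → 4-byte char #4 = F0 9F A4 8A.
Offset 14: leading byte 0x30 = 00110000 → 1-byte char #5 = 30.
Offset 15: leading byte 0xF1 = 11110001 → 4-byte char #6 = F1 A1 8B B4.
Leading byte 0xF1 = 11110001 matches 11110xxx → 4-byte sequence.
Byte 1: 0xF1 = 11110001, payload 001 (3 bits).
Byte 2: 0xA1 = 10100001 (10xxxxxx ✓), payload 100001.
Byte 3: 0x8B = 10001011 (10xxxxxx ✓), payload 001011.
Byte 4: 0xB4 = 10110100 (10xxxxxx ✓), payload 110100.
Concatenate: 001100001001011110100 = 0x612F4 (21 bits → U+612F4).

U+612F4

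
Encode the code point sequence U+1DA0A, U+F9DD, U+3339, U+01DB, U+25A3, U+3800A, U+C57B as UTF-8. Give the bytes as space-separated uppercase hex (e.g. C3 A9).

F0 9D A8 8A EF A7 9D E3 8C B9 C7 9B E2 96 A3 F0 B8 80 8A EC 95 BB

U+1DA0A: 4-byte form → F0 9D A8 8A.
U+F9DD: 3-byte form → EF A7 9D.
U+3339: 3-byte form → E3 8C B9.
U+01DB: 2-byte form → C7 9B.
U+25A3: 3-byte form → E2 96 A3.
U+3800A: 4-byte form → F0 B8 80 8A.
U+C57B: 3-byte form → EC 95 BB.
Concatenated (22 bytes): F0 9D A8 8A EF A7 9D E3 8C B9 C7 9B E2 96 A3 F0 B8 80 8A EC 95 BB.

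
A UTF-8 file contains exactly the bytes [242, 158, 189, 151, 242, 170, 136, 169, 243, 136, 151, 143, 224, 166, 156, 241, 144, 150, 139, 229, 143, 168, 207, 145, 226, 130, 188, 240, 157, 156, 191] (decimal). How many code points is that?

9

Byte at offset 0: 0xF2 = 11110010 → 4-byte char (#1). Advance 4.
Byte at offset 4: 0xF2 = 11110010 → 4-byte char (#2). Advance 4.
Byte at offset 8: 0xF3 = 11110011 → 4-byte char (#3). Advance 4.
Byte at offset 12: 0xE0 = 11100000 → 3-byte char (#4). Advance 3.
Byte at offset 15: 0xF1 = 11110001 → 4-byte char (#5). Advance 4.
Byte at offset 19: 0xE5 = 11100101 → 3-byte char (#6). Advance 3.
Byte at offset 22: 0xCF = 11001111 → 2-byte char (#7). Advance 2.
Byte at offset 24: 0xE2 = 11100010 → 3-byte char (#8). Advance 3.
Byte at offset 27: 0xF0 = 11110000 → 4-byte char (#9). Advance 4.
Reached end at offset 31 after 9 code points.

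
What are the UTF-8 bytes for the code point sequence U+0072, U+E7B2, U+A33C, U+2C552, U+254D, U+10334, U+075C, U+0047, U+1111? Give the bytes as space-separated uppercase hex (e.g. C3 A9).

U+0072: 1-byte form → 72.
U+E7B2: 3-byte form → EE 9E B2.
U+A33C: 3-byte form → EA 8C BC.
U+2C552: 4-byte form → F0 AC 95 92.
U+254D: 3-byte form → E2 95 8D.
U+10334: 4-byte form → F0 90 8C B4.
U+075C: 2-byte form → DD 9C.
U+0047: 1-byte form → 47.
U+1111: 3-byte form → E1 84 91.
Concatenated (24 bytes): 72 EE 9E B2 EA 8C BC F0 AC 95 92 E2 95 8D F0 90 8C B4 DD 9C 47 E1 84 91.

72 EE 9E B2 EA 8C BC F0 AC 95 92 E2 95 8D F0 90 8C B4 DD 9C 47 E1 84 91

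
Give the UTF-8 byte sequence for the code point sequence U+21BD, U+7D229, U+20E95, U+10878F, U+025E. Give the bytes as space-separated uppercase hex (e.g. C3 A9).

U+21BD: 3-byte form → E2 86 BD.
U+7D229: 4-byte form → F1 BD 88 A9.
U+20E95: 4-byte form → F0 A0 BA 95.
U+10878F: 4-byte form → F4 88 9E 8F.
U+025E: 2-byte form → C9 9E.
Concatenated (17 bytes): E2 86 BD F1 BD 88 A9 F0 A0 BA 95 F4 88 9E 8F C9 9E.

E2 86 BD F1 BD 88 A9 F0 A0 BA 95 F4 88 9E 8F C9 9E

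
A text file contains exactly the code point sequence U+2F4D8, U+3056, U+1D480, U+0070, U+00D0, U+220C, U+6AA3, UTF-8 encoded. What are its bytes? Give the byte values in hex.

U+2F4D8: 4-byte form → F0 AF 93 98.
U+3056: 3-byte form → E3 81 96.
U+1D480: 4-byte form → F0 9D 92 80.
U+0070: 1-byte form → 70.
U+00D0: 2-byte form → C3 90.
U+220C: 3-byte form → E2 88 8C.
U+6AA3: 3-byte form → E6 AA A3.
Concatenated (20 bytes): F0 AF 93 98 E3 81 96 F0 9D 92 80 70 C3 90 E2 88 8C E6 AA A3.

F0 AF 93 98 E3 81 96 F0 9D 92 80 70 C3 90 E2 88 8C E6 AA A3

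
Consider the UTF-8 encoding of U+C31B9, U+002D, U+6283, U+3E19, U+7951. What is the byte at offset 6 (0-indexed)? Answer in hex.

0x8A

U+C31B9 → 4-byte form F3 83 86 B9 at offsets 0–3.
U+002D → 1-byte form 2D at offsets 4–4.
U+6283 → 3-byte form E6 8A 83 at offsets 5–7.
Offset 6 falls in char 3's range; it's byte 2 of E6 8A 83 = 0x8A.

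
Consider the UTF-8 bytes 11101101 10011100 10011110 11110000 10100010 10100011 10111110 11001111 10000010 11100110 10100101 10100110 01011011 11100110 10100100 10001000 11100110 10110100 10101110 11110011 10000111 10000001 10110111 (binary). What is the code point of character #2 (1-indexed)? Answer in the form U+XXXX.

U+228FE

Offset 0: leading byte 0xED = 11101101 → 3-byte char #1 = ED 9C 9E.
Offset 3: leading byte 0xF0 = 11110000 → 4-byte char #2 = F0 A2 A3 BE.
Leading byte 0xF0 = 11110000 matches 11110xxx → 4-byte sequence.
Byte 1: 0xF0 = 11110000, payload 000 (3 bits).
Byte 2: 0xA2 = 10100010 (10xxxxxx ✓), payload 100010.
Byte 3: 0xA3 = 10100011 (10xxxxxx ✓), payload 100011.
Byte 4: 0xBE = 10111110 (10xxxxxx ✓), payload 111110.
Concatenate: 000100010100011111110 = 0x228FE (21 bits → U+228FE).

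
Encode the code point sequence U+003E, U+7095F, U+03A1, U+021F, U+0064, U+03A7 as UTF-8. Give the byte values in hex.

U+003E: 1-byte form → 3E.
U+7095F: 4-byte form → F1 B0 A5 9F.
U+03A1: 2-byte form → CE A1.
U+021F: 2-byte form → C8 9F.
U+0064: 1-byte form → 64.
U+03A7: 2-byte form → CE A7.
Concatenated (12 bytes): 3E F1 B0 A5 9F CE A1 C8 9F 64 CE A7.

3E F1 B0 A5 9F CE A1 C8 9F 64 CE A7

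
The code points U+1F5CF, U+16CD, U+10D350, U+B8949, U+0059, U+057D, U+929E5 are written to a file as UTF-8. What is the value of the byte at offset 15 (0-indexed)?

0x59

U+1F5CF → 4-byte form F0 9F 97 8F at offsets 0–3.
U+16CD → 3-byte form E1 9B 8D at offsets 4–6.
U+10D350 → 4-byte form F4 8D 8D 90 at offsets 7–10.
U+B8949 → 4-byte form F2 B8 A5 89 at offsets 11–14.
U+0059 → 1-byte form 59 at offsets 15–15.
Offset 15 falls in char 5's range; it's byte 1 of 59 = 0x59.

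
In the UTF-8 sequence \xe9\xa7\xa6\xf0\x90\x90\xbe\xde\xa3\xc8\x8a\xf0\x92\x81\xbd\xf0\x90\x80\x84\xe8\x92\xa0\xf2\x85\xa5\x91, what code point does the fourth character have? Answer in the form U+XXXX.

U+020A

Offset 0: leading byte 0xE9 = 11101001 → 3-byte char #1 = E9 A7 A6.
Offset 3: leading byte 0xF0 = 11110000 → 4-byte char #2 = F0 90 90 BE.
Offset 7: leading byte 0xDE = 11011110 → 2-byte char #3 = DE A3.
Offset 9: leading byte 0xC8 = 11001000 → 2-byte char #4 = C8 8A.
Leading byte 0xC8 = 11001000 matches 110xxxxx → 2-byte sequence.
Byte 1: 0xC8 = 11001000, payload 01000 (5 bits).
Byte 2: 0x8A = 10001010 (10xxxxxx ✓), payload 001010.
Concatenate: 01000001010 = 0x20A (11 bits → U+020A).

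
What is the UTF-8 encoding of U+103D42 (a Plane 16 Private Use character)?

F4 83 B5 82

U+103D42 = 0x103D42 = 1064258 decimal. In range U+10000–U+10FFFF → 4-byte form: 11110xxx 10xxxxxx 10xxxxxx 10xxxxxx.
Binary (21 bits): 100000011110101000010.
Split 3+6+6+6: 100 | 000011 | 110101 | 000010.
Byte 1: 11110100 = 0xF4.
Byte 2: 10000011 = 0x83.
Byte 3: 10110101 = 0xB5.
Byte 4: 10000010 = 0x82.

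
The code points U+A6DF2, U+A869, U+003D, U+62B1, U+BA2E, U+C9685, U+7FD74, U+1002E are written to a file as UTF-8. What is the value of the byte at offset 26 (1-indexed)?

1-indexed offset 26 is 0-indexed offset 25.
U+A6DF2 → 4-byte form F2 A6 B7 B2 at offsets 0–3.
U+A869 → 3-byte form EA A1 A9 at offsets 4–6.
U+003D → 1-byte form 3D at offsets 7–7.
U+62B1 → 3-byte form E6 8A B1 at offsets 8–10.
U+BA2E → 3-byte form EB A8 AE at offsets 11–13.
U+C9685 → 4-byte form F3 89 9A 85 at offsets 14–17.
U+7FD74 → 4-byte form F1 BF B5 B4 at offsets 18–21.
U+1002E → 4-byte form F0 90 80 AE at offsets 22–25.
Offset 25 falls in char 8's range; it's byte 4 of F0 90 80 AE = 0xAE.

0xAE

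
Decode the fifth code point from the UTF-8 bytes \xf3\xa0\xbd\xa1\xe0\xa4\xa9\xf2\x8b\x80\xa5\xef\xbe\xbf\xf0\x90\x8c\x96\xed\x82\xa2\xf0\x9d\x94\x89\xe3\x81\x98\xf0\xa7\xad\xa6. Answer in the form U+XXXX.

Offset 0: leading byte 0xF3 = 11110011 → 4-byte char #1 = F3 A0 BD A1.
Offset 4: leading byte 0xE0 = 11100000 → 3-byte char #2 = E0 A4 A9.
Offset 7: leading byte 0xF2 = 11110010 → 4-byte char #3 = F2 8B 80 A5.
Offset 11: leading byte 0xEF = 11101111 → 3-byte char #4 = EF BE BF.
Offset 14: leading byte 0xF0 = 11110000 → 4-byte char #5 = F0 90 8C 96.
Leading byte 0xF0 = 11110000 matches 11110xxx → 4-byte sequence.
Byte 1: 0xF0 = 11110000, payload 000 (3 bits).
Byte 2: 0x90 = 10010000 (10xxxxxx ✓), payload 010000.
Byte 3: 0x8C = 10001100 (10xxxxxx ✓), payload 001100.
Byte 4: 0x96 = 10010110 (10xxxxxx ✓), payload 010110.
Concatenate: 000010000001100010110 = 0x10316 (21 bits → U+10316).

U+10316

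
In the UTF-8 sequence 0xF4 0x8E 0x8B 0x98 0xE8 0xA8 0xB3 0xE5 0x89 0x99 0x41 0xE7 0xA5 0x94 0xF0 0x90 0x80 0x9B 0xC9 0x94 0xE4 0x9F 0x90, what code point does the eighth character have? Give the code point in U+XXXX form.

Offset 0: leading byte 0xF4 = 11110100 → 4-byte char #1 = F4 8E 8B 98.
Offset 4: leading byte 0xE8 = 11101000 → 3-byte char #2 = E8 A8 B3.
Offset 7: leading byte 0xE5 = 11100101 → 3-byte char #3 = E5 89 99.
Offset 10: leading byte 0x41 = 01000001 → 1-byte char #4 = 41.
Offset 11: leading byte 0xE7 = 11100111 → 3-byte char #5 = E7 A5 94.
Offset 14: leading byte 0xF0 = 11110000 → 4-byte char #6 = F0 90 80 9B.
Offset 18: leading byte 0xC9 = 11001001 → 2-byte char #7 = C9 94.
Offset 20: leading byte 0xE4 = 11100100 → 3-byte char #8 = E4 9F 90.
Leading byte 0xE4 = 11100100 matches 1110xxxx → 3-byte sequence.
Byte 1: 0xE4 = 11100100, payload 0100 (4 bits).
Byte 2: 0x9F = 10011111 (10xxxxxx ✓), payload 011111.
Byte 3: 0x90 = 10010000 (10xxxxxx ✓), payload 010000.
Concatenate: 0100011111010000 = 0x47D0 (16 bits → U+47D0).

U+47D0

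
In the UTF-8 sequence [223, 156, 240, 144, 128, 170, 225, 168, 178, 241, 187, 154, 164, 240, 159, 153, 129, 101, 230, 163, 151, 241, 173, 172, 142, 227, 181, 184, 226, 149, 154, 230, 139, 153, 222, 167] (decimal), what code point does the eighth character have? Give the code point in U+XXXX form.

U+6DB0E

Offset 0: leading byte 0xDF = 11011111 → 2-byte char #1 = DF 9C.
Offset 2: leading byte 0xF0 = 11110000 → 4-byte char #2 = F0 90 80 AA.
Offset 6: leading byte 0xE1 = 11100001 → 3-byte char #3 = E1 A8 B2.
Offset 9: leading byte 0xF1 = 11110001 → 4-byte char #4 = F1 BB 9A A4.
Offset 13: leading byte 0xF0 = 11110000 → 4-byte char #5 = F0 9F 99 81.
Offset 17: leading byte 0x65 = 01100101 → 1-byte char #6 = 65.
Offset 18: leading byte 0xE6 = 11100110 → 3-byte char #7 = E6 A3 97.
Offset 21: leading byte 0xF1 = 11110001 → 4-byte char #8 = F1 AD AC 8E.
Leading byte 0xF1 = 11110001 matches 11110xxx → 4-byte sequence.
Byte 1: 0xF1 = 11110001, payload 001 (3 bits).
Byte 2: 0xAD = 10101101 (10xxxxxx ✓), payload 101101.
Byte 3: 0xAC = 10101100 (10xxxxxx ✓), payload 101100.
Byte 4: 0x8E = 10001110 (10xxxxxx ✓), payload 001110.
Concatenate: 001101101101100001110 = 0x6DB0E (21 bits → U+6DB0E).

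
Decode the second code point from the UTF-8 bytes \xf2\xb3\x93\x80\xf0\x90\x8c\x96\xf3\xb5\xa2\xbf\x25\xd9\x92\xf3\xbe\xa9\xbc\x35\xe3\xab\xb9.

U+10316

Offset 0: leading byte 0xF2 = 11110010 → 4-byte char #1 = F2 B3 93 80.
Offset 4: leading byte 0xF0 = 11110000 → 4-byte char #2 = F0 90 8C 96.
Leading byte 0xF0 = 11110000 matches 11110xxx → 4-byte sequence.
Byte 1: 0xF0 = 11110000, payload 000 (3 bits).
Byte 2: 0x90 = 10010000 (10xxxxxx ✓), payload 010000.
Byte 3: 0x8C = 10001100 (10xxxxxx ✓), payload 001100.
Byte 4: 0x96 = 10010110 (10xxxxxx ✓), payload 010110.
Concatenate: 000010000001100010110 = 0x10316 (21 bits → U+10316).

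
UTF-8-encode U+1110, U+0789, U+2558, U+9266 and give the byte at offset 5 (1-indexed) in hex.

0x89

1-indexed offset 5 is 0-indexed offset 4.
U+1110 → 3-byte form E1 84 90 at offsets 0–2.
U+0789 → 2-byte form DE 89 at offsets 3–4.
Offset 4 falls in char 2's range; it's byte 2 of DE 89 = 0x89.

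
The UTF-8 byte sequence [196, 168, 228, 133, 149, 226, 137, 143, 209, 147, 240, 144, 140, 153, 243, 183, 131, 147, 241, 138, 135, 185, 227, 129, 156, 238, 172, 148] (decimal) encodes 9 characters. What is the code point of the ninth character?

U+EB14

Offset 0: leading byte 0xC4 = 11000100 → 2-byte char #1 = C4 A8.
Offset 2: leading byte 0xE4 = 11100100 → 3-byte char #2 = E4 85 95.
Offset 5: leading byte 0xE2 = 11100010 → 3-byte char #3 = E2 89 8F.
Offset 8: leading byte 0xD1 = 11010001 → 2-byte char #4 = D1 93.
Offset 10: leading byte 0xF0 = 11110000 → 4-byte char #5 = F0 90 8C 99.
Offset 14: leading byte 0xF3 = 11110011 → 4-byte char #6 = F3 B7 83 93.
Offset 18: leading byte 0xF1 = 11110001 → 4-byte char #7 = F1 8A 87 B9.
Offset 22: leading byte 0xE3 = 11100011 → 3-byte char #8 = E3 81 9C.
Offset 25: leading byte 0xEE = 11101110 → 3-byte char #9 = EE AC 94.
Leading byte 0xEE = 11101110 matches 1110xxxx → 3-byte sequence.
Byte 1: 0xEE = 11101110, payload 1110 (4 bits).
Byte 2: 0xAC = 10101100 (10xxxxxx ✓), payload 101100.
Byte 3: 0x94 = 10010100 (10xxxxxx ✓), payload 010100.
Concatenate: 1110101100010100 = 0xEB14 (16 bits → U+EB14).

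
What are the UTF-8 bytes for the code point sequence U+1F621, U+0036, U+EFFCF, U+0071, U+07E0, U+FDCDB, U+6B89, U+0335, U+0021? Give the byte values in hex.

F0 9F 98 A1 36 F3 AF BF 8F 71 DF A0 F3 BD B3 9B E6 AE 89 CC B5 21

U+1F621: 4-byte form → F0 9F 98 A1.
U+0036: 1-byte form → 36.
U+EFFCF: 4-byte form → F3 AF BF 8F.
U+0071: 1-byte form → 71.
U+07E0: 2-byte form → DF A0.
U+FDCDB: 4-byte form → F3 BD B3 9B.
U+6B89: 3-byte form → E6 AE 89.
U+0335: 2-byte form → CC B5.
U+0021: 1-byte form → 21.
Concatenated (22 bytes): F0 9F 98 A1 36 F3 AF BF 8F 71 DF A0 F3 BD B3 9B E6 AE 89 CC B5 21.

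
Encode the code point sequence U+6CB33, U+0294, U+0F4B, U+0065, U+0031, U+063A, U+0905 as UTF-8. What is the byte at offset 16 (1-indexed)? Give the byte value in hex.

1-indexed offset 16 is 0-indexed offset 15.
U+6CB33 → 4-byte form F1 AC AC B3 at offsets 0–3.
U+0294 → 2-byte form CA 94 at offsets 4–5.
U+0F4B → 3-byte form E0 BD 8B at offsets 6–8.
U+0065 → 1-byte form 65 at offsets 9–9.
U+0031 → 1-byte form 31 at offsets 10–10.
U+063A → 2-byte form D8 BA at offsets 11–12.
U+0905 → 3-byte form E0 A4 85 at offsets 13–15.
Offset 15 falls in char 7's range; it's byte 3 of E0 A4 85 = 0x85.

0x85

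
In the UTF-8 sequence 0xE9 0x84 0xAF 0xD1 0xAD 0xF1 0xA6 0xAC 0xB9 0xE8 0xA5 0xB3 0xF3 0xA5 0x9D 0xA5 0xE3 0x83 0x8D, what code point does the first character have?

U+912F

Offset 0: leading byte 0xE9 = 11101001 → 3-byte char #1 = E9 84 AF.
Leading byte 0xE9 = 11101001 matches 1110xxxx → 3-byte sequence.
Byte 1: 0xE9 = 11101001, payload 1001 (4 bits).
Byte 2: 0x84 = 10000100 (10xxxxxx ✓), payload 000100.
Byte 3: 0xAF = 10101111 (10xxxxxx ✓), payload 101111.
Concatenate: 1001000100101111 = 0x912F (16 bits → U+912F).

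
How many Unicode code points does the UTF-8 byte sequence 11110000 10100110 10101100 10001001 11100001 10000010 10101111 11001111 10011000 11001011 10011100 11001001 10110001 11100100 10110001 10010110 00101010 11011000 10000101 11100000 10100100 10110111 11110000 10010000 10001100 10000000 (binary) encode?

10

Byte at offset 0: 0xF0 = 11110000 → 4-byte char (#1). Advance 4.
Byte at offset 4: 0xE1 = 11100001 → 3-byte char (#2). Advance 3.
Byte at offset 7: 0xCF = 11001111 → 2-byte char (#3). Advance 2.
Byte at offset 9: 0xCB = 11001011 → 2-byte char (#4). Advance 2.
Byte at offset 11: 0xC9 = 11001001 → 2-byte char (#5). Advance 2.
Byte at offset 13: 0xE4 = 11100100 → 3-byte char (#6). Advance 3.
Byte at offset 16: 0x2A = 00101010 → 1-byte char (#7). Advance 1.
Byte at offset 17: 0xD8 = 11011000 → 2-byte char (#8). Advance 2.
Byte at offset 19: 0xE0 = 11100000 → 3-byte char (#9). Advance 3.
Byte at offset 22: 0xF0 = 11110000 → 4-byte char (#10). Advance 4.
Reached end at offset 26 after 10 code points.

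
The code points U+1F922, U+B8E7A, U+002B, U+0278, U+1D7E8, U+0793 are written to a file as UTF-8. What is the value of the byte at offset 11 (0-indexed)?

0xF0

U+1F922 → 4-byte form F0 9F A4 A2 at offsets 0–3.
U+B8E7A → 4-byte form F2 B8 B9 BA at offsets 4–7.
U+002B → 1-byte form 2B at offsets 8–8.
U+0278 → 2-byte form C9 B8 at offsets 9–10.
U+1D7E8 → 4-byte form F0 9D 9F A8 at offsets 11–14.
Offset 11 falls in char 5's range; it's byte 1 of F0 9D 9F A8 = 0xF0.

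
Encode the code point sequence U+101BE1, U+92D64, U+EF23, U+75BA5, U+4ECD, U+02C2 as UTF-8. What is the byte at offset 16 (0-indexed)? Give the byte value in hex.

U+101BE1 → 4-byte form F4 81 AF A1 at offsets 0–3.
U+92D64 → 4-byte form F2 92 B5 A4 at offsets 4–7.
U+EF23 → 3-byte form EE BC A3 at offsets 8–10.
U+75BA5 → 4-byte form F1 B5 AE A5 at offsets 11–14.
U+4ECD → 3-byte form E4 BB 8D at offsets 15–17.
Offset 16 falls in char 5's range; it's byte 2 of E4 BB 8D = 0xBB.

0xBB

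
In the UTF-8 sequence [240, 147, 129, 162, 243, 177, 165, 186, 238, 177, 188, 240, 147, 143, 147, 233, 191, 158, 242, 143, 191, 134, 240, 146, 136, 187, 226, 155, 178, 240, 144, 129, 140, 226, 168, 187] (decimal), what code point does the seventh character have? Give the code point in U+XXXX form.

Offset 0: leading byte 0xF0 = 11110000 → 4-byte char #1 = F0 93 81 A2.
Offset 4: leading byte 0xF3 = 11110011 → 4-byte char #2 = F3 B1 A5 BA.
Offset 8: leading byte 0xEE = 11101110 → 3-byte char #3 = EE B1 BC.
Offset 11: leading byte 0xF0 = 11110000 → 4-byte char #4 = F0 93 8F 93.
Offset 15: leading byte 0xE9 = 11101001 → 3-byte char #5 = E9 BF 9E.
Offset 18: leading byte 0xF2 = 11110010 → 4-byte char #6 = F2 8F BF 86.
Offset 22: leading byte 0xF0 = 11110000 → 4-byte char #7 = F0 92 88 BB.
Leading byte 0xF0 = 11110000 matches 11110xxx → 4-byte sequence.
Byte 1: 0xF0 = 11110000, payload 000 (3 bits).
Byte 2: 0x92 = 10010010 (10xxxxxx ✓), payload 010010.
Byte 3: 0x88 = 10001000 (10xxxxxx ✓), payload 001000.
Byte 4: 0xBB = 10111011 (10xxxxxx ✓), payload 111011.
Concatenate: 000010010001000111011 = 0x1223B (21 bits → U+1223B).

U+1223B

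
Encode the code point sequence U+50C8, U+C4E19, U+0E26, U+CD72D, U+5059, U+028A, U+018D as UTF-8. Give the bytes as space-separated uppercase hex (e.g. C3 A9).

U+50C8: 3-byte form → E5 83 88.
U+C4E19: 4-byte form → F3 84 B8 99.
U+0E26: 3-byte form → E0 B8 A6.
U+CD72D: 4-byte form → F3 8D 9C AD.
U+5059: 3-byte form → E5 81 99.
U+028A: 2-byte form → CA 8A.
U+018D: 2-byte form → C6 8D.
Concatenated (21 bytes): E5 83 88 F3 84 B8 99 E0 B8 A6 F3 8D 9C AD E5 81 99 CA 8A C6 8D.

E5 83 88 F3 84 B8 99 E0 B8 A6 F3 8D 9C AD E5 81 99 CA 8A C6 8D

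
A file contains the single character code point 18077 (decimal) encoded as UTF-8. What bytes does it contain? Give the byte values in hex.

E4 9A 9D

U+469D = 0x469D = 18077 decimal. In range U+0800–U+FFFF → 3-byte form: 1110xxxx 10xxxxxx 10xxxxxx.
Binary (16 bits): 0100011010011101.
Split 4+6+6: 0100 | 011010 | 011101.
Byte 1: 11100100 = 0xE4.
Byte 2: 10011010 = 0x9A.
Byte 3: 10011101 = 0x9D.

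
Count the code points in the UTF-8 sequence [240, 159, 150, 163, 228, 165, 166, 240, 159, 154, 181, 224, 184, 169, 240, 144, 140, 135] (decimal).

Byte at offset 0: 0xF0 = 11110000 → 4-byte char (#1). Advance 4.
Byte at offset 4: 0xE4 = 11100100 → 3-byte char (#2). Advance 3.
Byte at offset 7: 0xF0 = 11110000 → 4-byte char (#3). Advance 4.
Byte at offset 11: 0xE0 = 11100000 → 3-byte char (#4). Advance 3.
Byte at offset 14: 0xF0 = 11110000 → 4-byte char (#5). Advance 4.
Reached end at offset 18 after 5 code points.

5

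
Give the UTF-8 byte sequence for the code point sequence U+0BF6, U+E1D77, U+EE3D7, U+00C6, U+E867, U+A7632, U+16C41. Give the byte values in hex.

E0 AF B6 F3 A1 B5 B7 F3 AE 8F 97 C3 86 EE A1 A7 F2 A7 98 B2 F0 96 B1 81

U+0BF6: 3-byte form → E0 AF B6.
U+E1D77: 4-byte form → F3 A1 B5 B7.
U+EE3D7: 4-byte form → F3 AE 8F 97.
U+00C6: 2-byte form → C3 86.
U+E867: 3-byte form → EE A1 A7.
U+A7632: 4-byte form → F2 A7 98 B2.
U+16C41: 4-byte form → F0 96 B1 81.
Concatenated (24 bytes): E0 AF B6 F3 A1 B5 B7 F3 AE 8F 97 C3 86 EE A1 A7 F2 A7 98 B2 F0 96 B1 81.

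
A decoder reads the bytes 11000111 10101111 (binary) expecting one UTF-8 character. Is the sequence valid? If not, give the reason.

valid

Leading byte 0xC7 = 11000111 → 2-byte form.
Continuation bytes 0xAF=10101111 all match 10xxxxxx.
Decoded value 0x1EF is ≥ 0x80 (shortest form) and not a surrogate.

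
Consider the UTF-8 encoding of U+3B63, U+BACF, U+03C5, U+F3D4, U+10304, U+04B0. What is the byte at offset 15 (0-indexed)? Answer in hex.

0xD2

U+3B63 → 3-byte form E3 AD A3 at offsets 0–2.
U+BACF → 3-byte form EB AB 8F at offsets 3–5.
U+03C5 → 2-byte form CF 85 at offsets 6–7.
U+F3D4 → 3-byte form EF 8F 94 at offsets 8–10.
U+10304 → 4-byte form F0 90 8C 84 at offsets 11–14.
U+04B0 → 2-byte form D2 B0 at offsets 15–16.
Offset 15 falls in char 6's range; it's byte 1 of D2 B0 = 0xD2.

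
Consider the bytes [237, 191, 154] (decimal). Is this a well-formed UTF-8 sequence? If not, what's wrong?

invalid (encodes a surrogate (U+D800–U+DFFF))

Structurally a 3-byte sequence; payload = 0xDFDA.
But 0xDFDA is in U+D800–U+DFFF, the surrogate range. Surrogates are not Unicode scalar values and are forbidden in UTF-8.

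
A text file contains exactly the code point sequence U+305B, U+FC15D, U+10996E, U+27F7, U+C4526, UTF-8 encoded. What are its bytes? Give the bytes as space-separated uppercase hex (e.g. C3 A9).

E3 81 9B F3 BC 85 9D F4 89 A5 AE E2 9F B7 F3 84 94 A6

U+305B: 3-byte form → E3 81 9B.
U+FC15D: 4-byte form → F3 BC 85 9D.
U+10996E: 4-byte form → F4 89 A5 AE.
U+27F7: 3-byte form → E2 9F B7.
U+C4526: 4-byte form → F3 84 94 A6.
Concatenated (18 bytes): E3 81 9B F3 BC 85 9D F4 89 A5 AE E2 9F B7 F3 84 94 A6.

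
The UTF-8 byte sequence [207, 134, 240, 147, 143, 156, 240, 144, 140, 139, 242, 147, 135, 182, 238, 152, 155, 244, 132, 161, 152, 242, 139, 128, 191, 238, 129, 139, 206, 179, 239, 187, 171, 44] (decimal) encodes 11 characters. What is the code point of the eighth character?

Offset 0: leading byte 0xCF = 11001111 → 2-byte char #1 = CF 86.
Offset 2: leading byte 0xF0 = 11110000 → 4-byte char #2 = F0 93 8F 9C.
Offset 6: leading byte 0xF0 = 11110000 → 4-byte char #3 = F0 90 8C 8B.
Offset 10: leading byte 0xF2 = 11110010 → 4-byte char #4 = F2 93 87 B6.
Offset 14: leading byte 0xEE = 11101110 → 3-byte char #5 = EE 98 9B.
Offset 17: leading byte 0xF4 = 11110100 → 4-byte char #6 = F4 84 A1 98.
Offset 21: leading byte 0xF2 = 11110010 → 4-byte char #7 = F2 8B 80 BF.
Offset 25: leading byte 0xEE = 11101110 → 3-byte char #8 = EE 81 8B.
Leading byte 0xEE = 11101110 matches 1110xxxx → 3-byte sequence.
Byte 1: 0xEE = 11101110, payload 1110 (4 bits).
Byte 2: 0x81 = 10000001 (10xxxxxx ✓), payload 000001.
Byte 3: 0x8B = 10001011 (10xxxxxx ✓), payload 001011.
Concatenate: 1110000001001011 = 0xE04B (16 bits → U+E04B).

U+E04B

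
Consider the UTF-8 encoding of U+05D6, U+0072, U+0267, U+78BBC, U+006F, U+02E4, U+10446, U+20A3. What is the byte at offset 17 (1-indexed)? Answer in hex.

0xE2

1-indexed offset 17 is 0-indexed offset 16.
U+05D6 → 2-byte form D7 96 at offsets 0–1.
U+0072 → 1-byte form 72 at offsets 2–2.
U+0267 → 2-byte form C9 A7 at offsets 3–4.
U+78BBC → 4-byte form F1 B8 AE BC at offsets 5–8.
U+006F → 1-byte form 6F at offsets 9–9.
U+02E4 → 2-byte form CB A4 at offsets 10–11.
U+10446 → 4-byte form F0 90 91 86 at offsets 12–15.
U+20A3 → 3-byte form E2 82 A3 at offsets 16–18.
Offset 16 falls in char 8's range; it's byte 1 of E2 82 A3 = 0xE2.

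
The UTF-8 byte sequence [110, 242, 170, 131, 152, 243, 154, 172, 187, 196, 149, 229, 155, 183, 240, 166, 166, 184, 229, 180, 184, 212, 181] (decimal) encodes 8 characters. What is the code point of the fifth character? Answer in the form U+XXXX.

Offset 0: leading byte 0x6E = 01101110 → 1-byte char #1 = 6E.
Offset 1: leading byte 0xF2 = 11110010 → 4-byte char #2 = F2 AA 83 98.
Offset 5: leading byte 0xF3 = 11110011 → 4-byte char #3 = F3 9A AC BB.
Offset 9: leading byte 0xC4 = 11000100 → 2-byte char #4 = C4 95.
Offset 11: leading byte 0xE5 = 11100101 → 3-byte char #5 = E5 9B B7.
Leading byte 0xE5 = 11100101 matches 1110xxxx → 3-byte sequence.
Byte 1: 0xE5 = 11100101, payload 0101 (4 bits).
Byte 2: 0x9B = 10011011 (10xxxxxx ✓), payload 011011.
Byte 3: 0xB7 = 10110111 (10xxxxxx ✓), payload 110111.
Concatenate: 0101011011110111 = 0x56F7 (16 bits → U+56F7).

U+56F7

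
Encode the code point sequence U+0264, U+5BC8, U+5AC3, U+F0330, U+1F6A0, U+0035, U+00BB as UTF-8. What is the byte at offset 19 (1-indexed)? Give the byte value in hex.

1-indexed offset 19 is 0-indexed offset 18.
U+0264 → 2-byte form C9 A4 at offsets 0–1.
U+5BC8 → 3-byte form E5 AF 88 at offsets 2–4.
U+5AC3 → 3-byte form E5 AB 83 at offsets 5–7.
U+F0330 → 4-byte form F3 B0 8C B0 at offsets 8–11.
U+1F6A0 → 4-byte form F0 9F 9A A0 at offsets 12–15.
U+0035 → 1-byte form 35 at offsets 16–16.
U+00BB → 2-byte form C2 BB at offsets 17–18.
Offset 18 falls in char 7's range; it's byte 2 of C2 BB = 0xBB.

0xBB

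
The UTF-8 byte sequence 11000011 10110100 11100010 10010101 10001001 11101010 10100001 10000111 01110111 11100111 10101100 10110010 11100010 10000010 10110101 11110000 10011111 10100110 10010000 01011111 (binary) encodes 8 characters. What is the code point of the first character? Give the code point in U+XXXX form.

Offset 0: leading byte 0xC3 = 11000011 → 2-byte char #1 = C3 B4.
Leading byte 0xC3 = 11000011 matches 110xxxxx → 2-byte sequence.
Byte 1: 0xC3 = 11000011, payload 00011 (5 bits).
Byte 2: 0xB4 = 10110100 (10xxxxxx ✓), payload 110100.
Concatenate: 00011110100 = 0xF4 (11 bits → U+00F4).

U+00F4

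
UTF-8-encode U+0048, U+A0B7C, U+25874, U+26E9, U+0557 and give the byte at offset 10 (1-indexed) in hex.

0xE2

1-indexed offset 10 is 0-indexed offset 9.
U+0048 → 1-byte form 48 at offsets 0–0.
U+A0B7C → 4-byte form F2 A0 AD BC at offsets 1–4.
U+25874 → 4-byte form F0 A5 A1 B4 at offsets 5–8.
U+26E9 → 3-byte form E2 9B A9 at offsets 9–11.
Offset 9 falls in char 4's range; it's byte 1 of E2 9B A9 = 0xE2.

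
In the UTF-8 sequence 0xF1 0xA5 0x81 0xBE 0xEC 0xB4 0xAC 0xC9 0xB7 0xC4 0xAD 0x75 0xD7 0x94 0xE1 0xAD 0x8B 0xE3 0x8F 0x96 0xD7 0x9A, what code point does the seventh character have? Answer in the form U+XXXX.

Offset 0: leading byte 0xF1 = 11110001 → 4-byte char #1 = F1 A5 81 BE.
Offset 4: leading byte 0xEC = 11101100 → 3-byte char #2 = EC B4 AC.
Offset 7: leading byte 0xC9 = 11001001 → 2-byte char #3 = C9 B7.
Offset 9: leading byte 0xC4 = 11000100 → 2-byte char #4 = C4 AD.
Offset 11: leading byte 0x75 = 01110101 → 1-byte char #5 = 75.
Offset 12: leading byte 0xD7 = 11010111 → 2-byte char #6 = D7 94.
Offset 14: leading byte 0xE1 = 11100001 → 3-byte char #7 = E1 AD 8B.
Leading byte 0xE1 = 11100001 matches 1110xxxx → 3-byte sequence.
Byte 1: 0xE1 = 11100001, payload 0001 (4 bits).
Byte 2: 0xAD = 10101101 (10xxxxxx ✓), payload 101101.
Byte 3: 0x8B = 10001011 (10xxxxxx ✓), payload 001011.
Concatenate: 0001101101001011 = 0x1B4B (16 bits → U+1B4B).

U+1B4B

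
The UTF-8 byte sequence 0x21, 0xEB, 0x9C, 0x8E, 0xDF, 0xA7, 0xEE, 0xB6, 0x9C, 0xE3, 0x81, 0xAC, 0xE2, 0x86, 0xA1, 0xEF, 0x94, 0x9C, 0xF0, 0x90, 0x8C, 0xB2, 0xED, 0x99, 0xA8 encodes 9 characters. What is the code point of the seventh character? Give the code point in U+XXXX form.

Offset 0: leading byte 0x21 = 00100001 → 1-byte char #1 = 21.
Offset 1: leading byte 0xEB = 11101011 → 3-byte char #2 = EB 9C 8E.
Offset 4: leading byte 0xDF = 11011111 → 2-byte char #3 = DF A7.
Offset 6: leading byte 0xEE = 11101110 → 3-byte char #4 = EE B6 9C.
Offset 9: leading byte 0xE3 = 11100011 → 3-byte char #5 = E3 81 AC.
Offset 12: leading byte 0xE2 = 11100010 → 3-byte char #6 = E2 86 A1.
Offset 15: leading byte 0xEF = 11101111 → 3-byte char #7 = EF 94 9C.
Leading byte 0xEF = 11101111 matches 1110xxxx → 3-byte sequence.
Byte 1: 0xEF = 11101111, payload 1111 (4 bits).
Byte 2: 0x94 = 10010100 (10xxxxxx ✓), payload 010100.
Byte 3: 0x9C = 10011100 (10xxxxxx ✓), payload 011100.
Concatenate: 1111010100011100 = 0xF51C (16 bits → U+F51C).

U+F51C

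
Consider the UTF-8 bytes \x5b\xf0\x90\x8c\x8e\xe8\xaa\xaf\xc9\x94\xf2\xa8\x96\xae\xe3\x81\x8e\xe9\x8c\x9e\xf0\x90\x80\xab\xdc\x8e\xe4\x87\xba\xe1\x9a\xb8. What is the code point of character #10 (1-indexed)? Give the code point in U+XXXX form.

Offset 0: leading byte 0x5B = 01011011 → 1-byte char #1 = 5B.
Offset 1: leading byte 0xF0 = 11110000 → 4-byte char #2 = F0 90 8C 8E.
Offset 5: leading byte 0xE8 = 11101000 → 3-byte char #3 = E8 AA AF.
Offset 8: leading byte 0xC9 = 11001001 → 2-byte char #4 = C9 94.
Offset 10: leading byte 0xF2 = 11110010 → 4-byte char #5 = F2 A8 96 AE.
Offset 14: leading byte 0xE3 = 11100011 → 3-byte char #6 = E3 81 8E.
Offset 17: leading byte 0xE9 = 11101001 → 3-byte char #7 = E9 8C 9E.
Offset 20: leading byte 0xF0 = 11110000 → 4-byte char #8 = F0 90 80 AB.
Offset 24: leading byte 0xDC = 11011100 → 2-byte char #9 = DC 8E.
Offset 26: leading byte 0xE4 = 11100100 → 3-byte char #10 = E4 87 BA.
Leading byte 0xE4 = 11100100 matches 1110xxxx → 3-byte sequence.
Byte 1: 0xE4 = 11100100, payload 0100 (4 bits).
Byte 2: 0x87 = 10000111 (10xxxxxx ✓), payload 000111.
Byte 3: 0xBA = 10111010 (10xxxxxx ✓), payload 111010.
Concatenate: 0100000111111010 = 0x41FA (16 bits → U+41FA).

U+41FA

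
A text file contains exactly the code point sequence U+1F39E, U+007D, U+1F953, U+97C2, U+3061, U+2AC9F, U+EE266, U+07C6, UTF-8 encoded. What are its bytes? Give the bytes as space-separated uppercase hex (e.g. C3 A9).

U+1F39E: 4-byte form → F0 9F 8E 9E.
U+007D: 1-byte form → 7D.
U+1F953: 4-byte form → F0 9F A5 93.
U+97C2: 3-byte form → E9 9F 82.
U+3061: 3-byte form → E3 81 A1.
U+2AC9F: 4-byte form → F0 AA B2 9F.
U+EE266: 4-byte form → F3 AE 89 A6.
U+07C6: 2-byte form → DF 86.
Concatenated (25 bytes): F0 9F 8E 9E 7D F0 9F A5 93 E9 9F 82 E3 81 A1 F0 AA B2 9F F3 AE 89 A6 DF 86.

F0 9F 8E 9E 7D F0 9F A5 93 E9 9F 82 E3 81 A1 F0 AA B2 9F F3 AE 89 A6 DF 86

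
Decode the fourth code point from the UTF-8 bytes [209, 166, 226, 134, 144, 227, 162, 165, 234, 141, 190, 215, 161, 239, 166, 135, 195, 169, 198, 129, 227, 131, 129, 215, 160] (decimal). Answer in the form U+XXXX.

U+A37E

Offset 0: leading byte 0xD1 = 11010001 → 2-byte char #1 = D1 A6.
Offset 2: leading byte 0xE2 = 11100010 → 3-byte char #2 = E2 86 90.
Offset 5: leading byte 0xE3 = 11100011 → 3-byte char #3 = E3 A2 A5.
Offset 8: leading byte 0xEA = 11101010 → 3-byte char #4 = EA 8D BE.
Leading byte 0xEA = 11101010 matches 1110xxxx → 3-byte sequence.
Byte 1: 0xEA = 11101010, payload 1010 (4 bits).
Byte 2: 0x8D = 10001101 (10xxxxxx ✓), payload 001101.
Byte 3: 0xBE = 10111110 (10xxxxxx ✓), payload 111110.
Concatenate: 1010001101111110 = 0xA37E (16 bits → U+A37E).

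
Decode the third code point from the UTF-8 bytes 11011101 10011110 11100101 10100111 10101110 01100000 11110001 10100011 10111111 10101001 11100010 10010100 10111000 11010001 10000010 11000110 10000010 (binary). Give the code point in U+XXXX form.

U+0060

Offset 0: leading byte 0xDD = 11011101 → 2-byte char #1 = DD 9E.
Offset 2: leading byte 0xE5 = 11100101 → 3-byte char #2 = E5 A7 AE.
Offset 5: leading byte 0x60 = 01100000 → 1-byte char #3 = 60.
Leading byte 0x60 = 01100000 matches 0xxxxxxx → 1-byte sequence.
Byte 1: 0x60 = 01100000, payload 1100000 (7 bits).
Concatenate: 1100000 = 0x60 (7 bits → U+0060).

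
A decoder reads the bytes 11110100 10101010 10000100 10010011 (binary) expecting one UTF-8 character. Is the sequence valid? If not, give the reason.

invalid (encodes a value above U+10FFFF)

Leading byte 0xF4 = 11110100 → 4-byte form.
Payload = 0x12A113, which exceeds U+10FFFF, the maximum Unicode code point. (Leading bytes F5–FF, or F4 followed by ≥ 0x90, are invalid.)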